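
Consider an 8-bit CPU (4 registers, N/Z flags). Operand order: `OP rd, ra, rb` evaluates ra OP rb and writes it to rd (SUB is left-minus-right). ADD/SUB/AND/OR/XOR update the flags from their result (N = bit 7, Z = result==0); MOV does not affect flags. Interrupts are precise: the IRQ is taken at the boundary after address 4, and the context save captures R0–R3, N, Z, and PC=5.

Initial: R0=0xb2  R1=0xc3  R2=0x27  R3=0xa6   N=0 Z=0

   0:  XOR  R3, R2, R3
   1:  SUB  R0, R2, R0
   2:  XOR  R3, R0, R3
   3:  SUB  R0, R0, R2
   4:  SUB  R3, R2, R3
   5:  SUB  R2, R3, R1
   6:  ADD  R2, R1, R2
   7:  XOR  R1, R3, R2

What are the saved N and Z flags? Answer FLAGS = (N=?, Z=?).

FLAGS = (N=0, Z=0)

after  0: R0=0xb2 R1=0xc3 R2=0x27 R3=0x81  N=1 Z=0
after  1: R0=0x75 R1=0xc3 R2=0x27 R3=0x81  N=0 Z=0
after  2: R0=0x75 R1=0xc3 R2=0x27 R3=0xf4  N=1 Z=0
after  3: R0=0x4e R1=0xc3 R2=0x27 R3=0xf4  N=0 Z=0
after  4: R0=0x4e R1=0xc3 R2=0x27 R3=0x33  N=0 Z=0
-- IRQ taken; context saved, return-PC = 5 --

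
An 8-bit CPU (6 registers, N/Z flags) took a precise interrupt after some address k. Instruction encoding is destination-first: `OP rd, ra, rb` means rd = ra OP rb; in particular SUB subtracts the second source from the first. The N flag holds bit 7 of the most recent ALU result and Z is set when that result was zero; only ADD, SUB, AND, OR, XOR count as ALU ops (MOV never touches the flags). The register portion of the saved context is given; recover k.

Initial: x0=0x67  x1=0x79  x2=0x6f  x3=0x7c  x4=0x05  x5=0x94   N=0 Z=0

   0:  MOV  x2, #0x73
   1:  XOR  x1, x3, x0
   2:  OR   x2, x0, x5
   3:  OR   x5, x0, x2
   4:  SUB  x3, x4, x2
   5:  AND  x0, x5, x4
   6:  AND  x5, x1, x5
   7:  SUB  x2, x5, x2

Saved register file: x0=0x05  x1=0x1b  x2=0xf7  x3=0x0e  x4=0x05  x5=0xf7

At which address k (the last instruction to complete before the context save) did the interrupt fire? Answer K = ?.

after  0: x0=0x67 x1=0x79 x2=0x73 x3=0x7c x4=0x05 x5=0x94  N=0 Z=0
after  1: x0=0x67 x1=0x1b x2=0x73 x3=0x7c x4=0x05 x5=0x94  N=0 Z=0
after  2: x0=0x67 x1=0x1b x2=0xf7 x3=0x7c x4=0x05 x5=0x94  N=1 Z=0
after  3: x0=0x67 x1=0x1b x2=0xf7 x3=0x7c x4=0x05 x5=0xf7  N=1 Z=0
after  4: x0=0x67 x1=0x1b x2=0xf7 x3=0x0e x4=0x05 x5=0xf7  N=0 Z=0
after  5: x0=0x05 x1=0x1b x2=0xf7 x3=0x0e x4=0x05 x5=0xf7  N=0 Z=0
-- IRQ taken; context saved, return-PC = 6 --

K = 5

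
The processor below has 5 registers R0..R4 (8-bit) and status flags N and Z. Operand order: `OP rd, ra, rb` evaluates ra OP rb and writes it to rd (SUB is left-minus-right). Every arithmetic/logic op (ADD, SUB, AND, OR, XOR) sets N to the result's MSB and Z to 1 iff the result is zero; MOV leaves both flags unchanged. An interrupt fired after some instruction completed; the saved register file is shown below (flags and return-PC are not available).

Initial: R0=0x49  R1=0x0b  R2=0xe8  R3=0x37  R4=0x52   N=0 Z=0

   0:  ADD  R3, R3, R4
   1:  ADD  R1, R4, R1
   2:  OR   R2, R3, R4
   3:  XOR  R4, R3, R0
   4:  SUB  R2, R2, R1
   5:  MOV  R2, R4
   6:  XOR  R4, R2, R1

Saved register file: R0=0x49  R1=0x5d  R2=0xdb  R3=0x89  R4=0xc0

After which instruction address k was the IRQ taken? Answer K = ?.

after  0: R0=0x49 R1=0x0b R2=0xe8 R3=0x89 R4=0x52  N=1 Z=0
after  1: R0=0x49 R1=0x5d R2=0xe8 R3=0x89 R4=0x52  N=0 Z=0
after  2: R0=0x49 R1=0x5d R2=0xdb R3=0x89 R4=0x52  N=1 Z=0
after  3: R0=0x49 R1=0x5d R2=0xdb R3=0x89 R4=0xc0  N=1 Z=0
-- IRQ taken; context saved, return-PC = 4 --

K = 3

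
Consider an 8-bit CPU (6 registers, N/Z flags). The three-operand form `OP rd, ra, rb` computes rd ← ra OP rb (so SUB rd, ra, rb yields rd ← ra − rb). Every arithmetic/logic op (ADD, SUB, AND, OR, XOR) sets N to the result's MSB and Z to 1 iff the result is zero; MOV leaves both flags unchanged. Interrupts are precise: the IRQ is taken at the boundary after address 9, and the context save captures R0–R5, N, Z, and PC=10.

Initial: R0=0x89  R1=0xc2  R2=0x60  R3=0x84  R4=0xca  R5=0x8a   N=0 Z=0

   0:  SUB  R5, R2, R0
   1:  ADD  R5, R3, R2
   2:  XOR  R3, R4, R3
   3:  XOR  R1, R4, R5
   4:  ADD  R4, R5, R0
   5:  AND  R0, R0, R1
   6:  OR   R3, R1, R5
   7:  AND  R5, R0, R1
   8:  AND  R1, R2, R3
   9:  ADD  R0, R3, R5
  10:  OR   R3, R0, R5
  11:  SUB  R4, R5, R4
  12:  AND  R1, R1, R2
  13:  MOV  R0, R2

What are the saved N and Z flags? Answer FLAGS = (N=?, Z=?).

after  0: R0=0x89 R1=0xc2 R2=0x60 R3=0x84 R4=0xca R5=0xd7  N=1 Z=0
after  1: R0=0x89 R1=0xc2 R2=0x60 R3=0x84 R4=0xca R5=0xe4  N=1 Z=0
after  2: R0=0x89 R1=0xc2 R2=0x60 R3=0x4e R4=0xca R5=0xe4  N=0 Z=0
after  3: R0=0x89 R1=0x2e R2=0x60 R3=0x4e R4=0xca R5=0xe4  N=0 Z=0
after  4: R0=0x89 R1=0x2e R2=0x60 R3=0x4e R4=0x6d R5=0xe4  N=0 Z=0
after  5: R0=0x08 R1=0x2e R2=0x60 R3=0x4e R4=0x6d R5=0xe4  N=0 Z=0
after  6: R0=0x08 R1=0x2e R2=0x60 R3=0xee R4=0x6d R5=0xe4  N=1 Z=0
after  7: R0=0x08 R1=0x2e R2=0x60 R3=0xee R4=0x6d R5=0x08  N=0 Z=0
after  8: R0=0x08 R1=0x60 R2=0x60 R3=0xee R4=0x6d R5=0x08  N=0 Z=0
after  9: R0=0xf6 R1=0x60 R2=0x60 R3=0xee R4=0x6d R5=0x08  N=1 Z=0
-- IRQ taken; context saved, return-PC = 10 --

FLAGS = (N=1, Z=0)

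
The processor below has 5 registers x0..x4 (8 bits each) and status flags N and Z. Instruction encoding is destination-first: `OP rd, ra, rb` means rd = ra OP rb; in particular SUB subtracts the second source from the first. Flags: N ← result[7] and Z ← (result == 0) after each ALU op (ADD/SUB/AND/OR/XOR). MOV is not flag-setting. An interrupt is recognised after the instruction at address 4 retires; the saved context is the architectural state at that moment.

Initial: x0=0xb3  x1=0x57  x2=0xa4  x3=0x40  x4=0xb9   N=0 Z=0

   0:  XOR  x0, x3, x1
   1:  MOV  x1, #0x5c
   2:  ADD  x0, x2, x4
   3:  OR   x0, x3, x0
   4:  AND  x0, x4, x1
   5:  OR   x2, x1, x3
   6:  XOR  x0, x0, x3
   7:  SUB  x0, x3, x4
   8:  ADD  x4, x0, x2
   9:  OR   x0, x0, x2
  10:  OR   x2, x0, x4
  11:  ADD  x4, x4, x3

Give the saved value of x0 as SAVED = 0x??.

after  0: x0=0x17 x1=0x57 x2=0xa4 x3=0x40 x4=0xb9  N=0 Z=0
after  1: x0=0x17 x1=0x5c x2=0xa4 x3=0x40 x4=0xb9  N=0 Z=0
after  2: x0=0x5d x1=0x5c x2=0xa4 x3=0x40 x4=0xb9  N=0 Z=0
after  3: x0=0x5d x1=0x5c x2=0xa4 x3=0x40 x4=0xb9  N=0 Z=0
after  4: x0=0x18 x1=0x5c x2=0xa4 x3=0x40 x4=0xb9  N=0 Z=0
-- IRQ taken; context saved, return-PC = 5 --

SAVED = 0x18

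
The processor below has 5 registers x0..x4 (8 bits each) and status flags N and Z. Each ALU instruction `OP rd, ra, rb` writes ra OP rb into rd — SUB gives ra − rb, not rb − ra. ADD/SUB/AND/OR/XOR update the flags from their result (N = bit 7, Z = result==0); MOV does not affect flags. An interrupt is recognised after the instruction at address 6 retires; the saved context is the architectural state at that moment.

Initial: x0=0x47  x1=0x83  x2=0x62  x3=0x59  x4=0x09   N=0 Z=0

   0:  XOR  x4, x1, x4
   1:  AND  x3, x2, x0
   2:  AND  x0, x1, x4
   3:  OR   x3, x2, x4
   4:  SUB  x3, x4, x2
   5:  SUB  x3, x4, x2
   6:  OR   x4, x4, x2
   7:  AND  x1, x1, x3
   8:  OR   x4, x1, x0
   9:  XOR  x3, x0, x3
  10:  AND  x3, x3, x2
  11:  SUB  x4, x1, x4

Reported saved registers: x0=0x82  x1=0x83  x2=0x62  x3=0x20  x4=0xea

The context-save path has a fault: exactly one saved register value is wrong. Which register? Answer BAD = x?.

BAD = x3

after  0: x0=0x47 x1=0x83 x2=0x62 x3=0x59 x4=0x8a  N=1 Z=0
after  1: x0=0x47 x1=0x83 x2=0x62 x3=0x42 x4=0x8a  N=0 Z=0
after  2: x0=0x82 x1=0x83 x2=0x62 x3=0x42 x4=0x8a  N=1 Z=0
after  3: x0=0x82 x1=0x83 x2=0x62 x3=0xea x4=0x8a  N=1 Z=0
after  4: x0=0x82 x1=0x83 x2=0x62 x3=0x28 x4=0x8a  N=0 Z=0
after  5: x0=0x82 x1=0x83 x2=0x62 x3=0x28 x4=0x8a  N=0 Z=0
after  6: x0=0x82 x1=0x83 x2=0x62 x3=0x28 x4=0xea  N=1 Z=0
-- IRQ taken; context saved, return-PC = 7 --
mismatch: x3: reported 0x20 vs actual 0x28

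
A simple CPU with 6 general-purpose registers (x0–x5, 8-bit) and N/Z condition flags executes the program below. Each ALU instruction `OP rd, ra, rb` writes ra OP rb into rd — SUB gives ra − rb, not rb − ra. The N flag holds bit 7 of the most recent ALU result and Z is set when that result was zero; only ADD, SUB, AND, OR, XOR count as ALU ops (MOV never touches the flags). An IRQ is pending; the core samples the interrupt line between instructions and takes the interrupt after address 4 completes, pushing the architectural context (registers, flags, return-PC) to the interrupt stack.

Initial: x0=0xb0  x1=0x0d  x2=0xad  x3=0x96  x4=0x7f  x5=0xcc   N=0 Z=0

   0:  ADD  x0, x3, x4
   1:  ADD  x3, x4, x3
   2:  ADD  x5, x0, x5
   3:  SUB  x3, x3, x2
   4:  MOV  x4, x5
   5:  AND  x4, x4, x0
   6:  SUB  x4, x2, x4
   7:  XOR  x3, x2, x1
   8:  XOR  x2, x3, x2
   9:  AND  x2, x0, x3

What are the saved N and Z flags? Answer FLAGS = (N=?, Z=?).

after  0: x0=0x15 x1=0x0d x2=0xad x3=0x96 x4=0x7f x5=0xcc  N=0 Z=0
after  1: x0=0x15 x1=0x0d x2=0xad x3=0x15 x4=0x7f x5=0xcc  N=0 Z=0
after  2: x0=0x15 x1=0x0d x2=0xad x3=0x15 x4=0x7f x5=0xe1  N=1 Z=0
after  3: x0=0x15 x1=0x0d x2=0xad x3=0x68 x4=0x7f x5=0xe1  N=0 Z=0
after  4: x0=0x15 x1=0x0d x2=0xad x3=0x68 x4=0xe1 x5=0xe1  N=0 Z=0
-- IRQ taken; context saved, return-PC = 5 --

FLAGS = (N=0, Z=0)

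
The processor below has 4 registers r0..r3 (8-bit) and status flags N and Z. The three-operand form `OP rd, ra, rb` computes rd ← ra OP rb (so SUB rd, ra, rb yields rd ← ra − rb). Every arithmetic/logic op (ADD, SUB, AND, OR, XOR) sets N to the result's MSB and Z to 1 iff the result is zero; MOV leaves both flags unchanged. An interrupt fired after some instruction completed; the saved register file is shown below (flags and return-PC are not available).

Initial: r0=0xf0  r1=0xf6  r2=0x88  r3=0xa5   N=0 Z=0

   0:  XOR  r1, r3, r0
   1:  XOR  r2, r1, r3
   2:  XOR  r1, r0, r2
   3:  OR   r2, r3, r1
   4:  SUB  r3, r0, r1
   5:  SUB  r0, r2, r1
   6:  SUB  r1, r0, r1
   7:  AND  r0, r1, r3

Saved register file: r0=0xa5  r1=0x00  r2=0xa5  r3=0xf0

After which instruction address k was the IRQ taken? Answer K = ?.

after  0: r0=0xf0 r1=0x55 r2=0x88 r3=0xa5  N=0 Z=0
after  1: r0=0xf0 r1=0x55 r2=0xf0 r3=0xa5  N=1 Z=0
after  2: r0=0xf0 r1=0x00 r2=0xf0 r3=0xa5  N=0 Z=1
after  3: r0=0xf0 r1=0x00 r2=0xa5 r3=0xa5  N=1 Z=0
after  4: r0=0xf0 r1=0x00 r2=0xa5 r3=0xf0  N=1 Z=0
after  5: r0=0xa5 r1=0x00 r2=0xa5 r3=0xf0  N=1 Z=0
-- IRQ taken; context saved, return-PC = 6 --

K = 5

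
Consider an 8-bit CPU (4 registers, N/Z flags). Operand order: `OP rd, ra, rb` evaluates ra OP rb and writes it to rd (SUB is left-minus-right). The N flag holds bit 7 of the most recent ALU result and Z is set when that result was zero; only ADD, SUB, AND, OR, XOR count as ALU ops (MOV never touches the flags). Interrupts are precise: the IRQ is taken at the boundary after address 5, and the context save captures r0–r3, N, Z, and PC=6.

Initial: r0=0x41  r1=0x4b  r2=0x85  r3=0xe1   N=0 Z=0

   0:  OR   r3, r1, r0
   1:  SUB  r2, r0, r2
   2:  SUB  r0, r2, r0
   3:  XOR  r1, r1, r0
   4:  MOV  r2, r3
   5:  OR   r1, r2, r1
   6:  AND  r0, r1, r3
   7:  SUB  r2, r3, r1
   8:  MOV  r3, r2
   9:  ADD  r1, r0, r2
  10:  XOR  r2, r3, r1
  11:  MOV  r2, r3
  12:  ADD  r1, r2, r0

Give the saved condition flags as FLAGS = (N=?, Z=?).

after  0: r0=0x41 r1=0x4b r2=0x85 r3=0x4b  N=0 Z=0
after  1: r0=0x41 r1=0x4b r2=0xbc r3=0x4b  N=1 Z=0
after  2: r0=0x7b r1=0x4b r2=0xbc r3=0x4b  N=0 Z=0
after  3: r0=0x7b r1=0x30 r2=0xbc r3=0x4b  N=0 Z=0
after  4: r0=0x7b r1=0x30 r2=0x4b r3=0x4b  N=0 Z=0
after  5: r0=0x7b r1=0x7b r2=0x4b r3=0x4b  N=0 Z=0
-- IRQ taken; context saved, return-PC = 6 --

FLAGS = (N=0, Z=0)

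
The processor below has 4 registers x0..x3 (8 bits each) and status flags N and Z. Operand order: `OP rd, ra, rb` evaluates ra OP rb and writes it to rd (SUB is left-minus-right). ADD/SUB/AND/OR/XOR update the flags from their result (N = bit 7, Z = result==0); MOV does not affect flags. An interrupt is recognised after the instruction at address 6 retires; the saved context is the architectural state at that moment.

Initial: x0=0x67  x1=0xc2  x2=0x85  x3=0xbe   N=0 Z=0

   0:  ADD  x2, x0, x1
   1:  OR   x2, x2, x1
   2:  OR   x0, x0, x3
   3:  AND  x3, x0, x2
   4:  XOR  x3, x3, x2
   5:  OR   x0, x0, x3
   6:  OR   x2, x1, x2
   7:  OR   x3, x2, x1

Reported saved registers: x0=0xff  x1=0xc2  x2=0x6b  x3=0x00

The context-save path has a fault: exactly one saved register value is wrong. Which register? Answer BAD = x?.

after  0: x0=0x67 x1=0xc2 x2=0x29 x3=0xbe  N=0 Z=0
after  1: x0=0x67 x1=0xc2 x2=0xeb x3=0xbe  N=1 Z=0
after  2: x0=0xff x1=0xc2 x2=0xeb x3=0xbe  N=1 Z=0
after  3: x0=0xff x1=0xc2 x2=0xeb x3=0xeb  N=1 Z=0
after  4: x0=0xff x1=0xc2 x2=0xeb x3=0x00  N=0 Z=1
after  5: x0=0xff x1=0xc2 x2=0xeb x3=0x00  N=1 Z=0
after  6: x0=0xff x1=0xc2 x2=0xeb x3=0x00  N=1 Z=0
-- IRQ taken; context saved, return-PC = 7 --
mismatch: x2: reported 0x6b vs actual 0xeb

BAD = x2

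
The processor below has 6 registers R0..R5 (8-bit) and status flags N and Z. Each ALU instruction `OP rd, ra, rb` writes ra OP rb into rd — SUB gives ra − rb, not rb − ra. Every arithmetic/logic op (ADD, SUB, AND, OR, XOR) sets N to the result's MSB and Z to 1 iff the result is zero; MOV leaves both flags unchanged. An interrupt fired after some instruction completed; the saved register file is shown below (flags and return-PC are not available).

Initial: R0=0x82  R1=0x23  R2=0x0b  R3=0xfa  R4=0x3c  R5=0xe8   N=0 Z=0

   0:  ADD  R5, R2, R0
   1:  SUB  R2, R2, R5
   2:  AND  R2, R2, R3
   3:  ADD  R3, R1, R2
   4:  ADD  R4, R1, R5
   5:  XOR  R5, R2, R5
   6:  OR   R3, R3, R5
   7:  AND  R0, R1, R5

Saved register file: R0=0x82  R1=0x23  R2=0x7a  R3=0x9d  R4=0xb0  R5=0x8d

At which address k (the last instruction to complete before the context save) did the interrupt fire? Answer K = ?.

after  0: R0=0x82 R1=0x23 R2=0x0b R3=0xfa R4=0x3c R5=0x8d  N=1 Z=0
after  1: R0=0x82 R1=0x23 R2=0x7e R3=0xfa R4=0x3c R5=0x8d  N=0 Z=0
after  2: R0=0x82 R1=0x23 R2=0x7a R3=0xfa R4=0x3c R5=0x8d  N=0 Z=0
after  3: R0=0x82 R1=0x23 R2=0x7a R3=0x9d R4=0x3c R5=0x8d  N=1 Z=0
after  4: R0=0x82 R1=0x23 R2=0x7a R3=0x9d R4=0xb0 R5=0x8d  N=1 Z=0
-- IRQ taken; context saved, return-PC = 5 --

K = 4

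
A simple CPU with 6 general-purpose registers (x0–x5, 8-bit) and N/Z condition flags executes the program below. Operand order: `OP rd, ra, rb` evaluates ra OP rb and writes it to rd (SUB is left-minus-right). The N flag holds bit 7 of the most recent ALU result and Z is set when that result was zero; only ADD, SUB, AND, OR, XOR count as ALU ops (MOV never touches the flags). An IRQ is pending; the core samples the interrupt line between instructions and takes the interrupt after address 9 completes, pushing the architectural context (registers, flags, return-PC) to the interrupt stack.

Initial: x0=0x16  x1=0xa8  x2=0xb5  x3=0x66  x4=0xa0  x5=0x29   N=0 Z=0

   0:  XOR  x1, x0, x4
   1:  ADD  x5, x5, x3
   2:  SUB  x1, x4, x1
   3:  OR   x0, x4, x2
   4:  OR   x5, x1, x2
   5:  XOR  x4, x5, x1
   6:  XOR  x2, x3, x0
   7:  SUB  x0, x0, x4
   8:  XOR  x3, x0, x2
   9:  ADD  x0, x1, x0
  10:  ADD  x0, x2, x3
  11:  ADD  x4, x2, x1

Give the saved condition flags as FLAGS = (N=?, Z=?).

after  0: x0=0x16 x1=0xb6 x2=0xb5 x3=0x66 x4=0xa0 x5=0x29  N=1 Z=0
after  1: x0=0x16 x1=0xb6 x2=0xb5 x3=0x66 x4=0xa0 x5=0x8f  N=1 Z=0
after  2: x0=0x16 x1=0xea x2=0xb5 x3=0x66 x4=0xa0 x5=0x8f  N=1 Z=0
after  3: x0=0xb5 x1=0xea x2=0xb5 x3=0x66 x4=0xa0 x5=0x8f  N=1 Z=0
after  4: x0=0xb5 x1=0xea x2=0xb5 x3=0x66 x4=0xa0 x5=0xff  N=1 Z=0
after  5: x0=0xb5 x1=0xea x2=0xb5 x3=0x66 x4=0x15 x5=0xff  N=0 Z=0
after  6: x0=0xb5 x1=0xea x2=0xd3 x3=0x66 x4=0x15 x5=0xff  N=1 Z=0
after  7: x0=0xa0 x1=0xea x2=0xd3 x3=0x66 x4=0x15 x5=0xff  N=1 Z=0
after  8: x0=0xa0 x1=0xea x2=0xd3 x3=0x73 x4=0x15 x5=0xff  N=0 Z=0
after  9: x0=0x8a x1=0xea x2=0xd3 x3=0x73 x4=0x15 x5=0xff  N=1 Z=0
-- IRQ taken; context saved, return-PC = 10 --

FLAGS = (N=1, Z=0)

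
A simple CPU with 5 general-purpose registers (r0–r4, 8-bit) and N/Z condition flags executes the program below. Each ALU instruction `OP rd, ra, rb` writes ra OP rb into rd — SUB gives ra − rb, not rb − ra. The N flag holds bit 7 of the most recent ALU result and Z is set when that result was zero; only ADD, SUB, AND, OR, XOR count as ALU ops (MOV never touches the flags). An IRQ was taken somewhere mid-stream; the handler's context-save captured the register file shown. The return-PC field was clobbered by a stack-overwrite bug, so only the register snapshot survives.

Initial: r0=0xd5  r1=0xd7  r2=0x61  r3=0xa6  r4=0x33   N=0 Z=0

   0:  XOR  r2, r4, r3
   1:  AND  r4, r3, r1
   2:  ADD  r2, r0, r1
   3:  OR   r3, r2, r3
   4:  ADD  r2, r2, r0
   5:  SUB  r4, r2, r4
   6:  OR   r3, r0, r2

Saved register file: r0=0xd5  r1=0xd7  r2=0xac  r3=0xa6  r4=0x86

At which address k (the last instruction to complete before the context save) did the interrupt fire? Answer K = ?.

after  0: r0=0xd5 r1=0xd7 r2=0x95 r3=0xa6 r4=0x33  N=1 Z=0
after  1: r0=0xd5 r1=0xd7 r2=0x95 r3=0xa6 r4=0x86  N=1 Z=0
after  2: r0=0xd5 r1=0xd7 r2=0xac r3=0xa6 r4=0x86  N=1 Z=0
-- IRQ taken; context saved, return-PC = 3 --

K = 2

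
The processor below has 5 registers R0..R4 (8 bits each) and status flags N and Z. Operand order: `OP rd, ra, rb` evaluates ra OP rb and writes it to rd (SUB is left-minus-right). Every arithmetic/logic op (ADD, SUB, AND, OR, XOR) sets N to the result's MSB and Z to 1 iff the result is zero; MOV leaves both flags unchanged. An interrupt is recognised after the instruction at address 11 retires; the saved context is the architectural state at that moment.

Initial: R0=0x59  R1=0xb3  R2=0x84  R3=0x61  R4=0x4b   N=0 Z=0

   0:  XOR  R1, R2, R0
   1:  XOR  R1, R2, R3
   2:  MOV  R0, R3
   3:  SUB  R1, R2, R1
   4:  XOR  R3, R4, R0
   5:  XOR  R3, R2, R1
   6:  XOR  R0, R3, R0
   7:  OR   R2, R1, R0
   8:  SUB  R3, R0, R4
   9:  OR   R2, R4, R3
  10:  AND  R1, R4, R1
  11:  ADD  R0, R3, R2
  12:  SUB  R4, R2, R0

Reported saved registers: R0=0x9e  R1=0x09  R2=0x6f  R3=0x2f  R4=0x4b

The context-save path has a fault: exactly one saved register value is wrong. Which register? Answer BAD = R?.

BAD = R1

after  0: R0=0x59 R1=0xdd R2=0x84 R3=0x61 R4=0x4b  N=1 Z=0
after  1: R0=0x59 R1=0xe5 R2=0x84 R3=0x61 R4=0x4b  N=1 Z=0
after  2: R0=0x61 R1=0xe5 R2=0x84 R3=0x61 R4=0x4b  N=1 Z=0
after  3: R0=0x61 R1=0x9f R2=0x84 R3=0x61 R4=0x4b  N=1 Z=0
after  4: R0=0x61 R1=0x9f R2=0x84 R3=0x2a R4=0x4b  N=0 Z=0
after  5: R0=0x61 R1=0x9f R2=0x84 R3=0x1b R4=0x4b  N=0 Z=0
after  6: R0=0x7a R1=0x9f R2=0x84 R3=0x1b R4=0x4b  N=0 Z=0
after  7: R0=0x7a R1=0x9f R2=0xff R3=0x1b R4=0x4b  N=1 Z=0
after  8: R0=0x7a R1=0x9f R2=0xff R3=0x2f R4=0x4b  N=0 Z=0
after  9: R0=0x7a R1=0x9f R2=0x6f R3=0x2f R4=0x4b  N=0 Z=0
after 10: R0=0x7a R1=0x0b R2=0x6f R3=0x2f R4=0x4b  N=0 Z=0
after 11: R0=0x9e R1=0x0b R2=0x6f R3=0x2f R4=0x4b  N=1 Z=0
-- IRQ taken; context saved, return-PC = 12 --
mismatch: R1: reported 0x09 vs actual 0x0b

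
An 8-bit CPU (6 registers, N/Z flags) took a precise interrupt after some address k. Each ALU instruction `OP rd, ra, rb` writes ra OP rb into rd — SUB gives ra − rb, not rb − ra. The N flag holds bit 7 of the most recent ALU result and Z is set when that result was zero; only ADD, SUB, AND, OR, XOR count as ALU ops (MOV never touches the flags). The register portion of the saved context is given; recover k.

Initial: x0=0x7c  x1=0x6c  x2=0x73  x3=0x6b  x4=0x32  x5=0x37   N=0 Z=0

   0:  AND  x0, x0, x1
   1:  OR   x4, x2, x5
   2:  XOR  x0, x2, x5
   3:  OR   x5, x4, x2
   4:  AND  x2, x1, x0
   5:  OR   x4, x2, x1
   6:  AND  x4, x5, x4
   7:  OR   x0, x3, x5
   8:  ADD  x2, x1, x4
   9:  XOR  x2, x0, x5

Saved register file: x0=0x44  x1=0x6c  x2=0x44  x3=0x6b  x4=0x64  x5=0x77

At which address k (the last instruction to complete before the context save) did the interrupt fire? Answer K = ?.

after  0: x0=0x6c x1=0x6c x2=0x73 x3=0x6b x4=0x32 x5=0x37  N=0 Z=0
after  1: x0=0x6c x1=0x6c x2=0x73 x3=0x6b x4=0x77 x5=0x37  N=0 Z=0
after  2: x0=0x44 x1=0x6c x2=0x73 x3=0x6b x4=0x77 x5=0x37  N=0 Z=0
after  3: x0=0x44 x1=0x6c x2=0x73 x3=0x6b x4=0x77 x5=0x77  N=0 Z=0
after  4: x0=0x44 x1=0x6c x2=0x44 x3=0x6b x4=0x77 x5=0x77  N=0 Z=0
after  5: x0=0x44 x1=0x6c x2=0x44 x3=0x6b x4=0x6c x5=0x77  N=0 Z=0
after  6: x0=0x44 x1=0x6c x2=0x44 x3=0x6b x4=0x64 x5=0x77  N=0 Z=0
-- IRQ taken; context saved, return-PC = 7 --

K = 6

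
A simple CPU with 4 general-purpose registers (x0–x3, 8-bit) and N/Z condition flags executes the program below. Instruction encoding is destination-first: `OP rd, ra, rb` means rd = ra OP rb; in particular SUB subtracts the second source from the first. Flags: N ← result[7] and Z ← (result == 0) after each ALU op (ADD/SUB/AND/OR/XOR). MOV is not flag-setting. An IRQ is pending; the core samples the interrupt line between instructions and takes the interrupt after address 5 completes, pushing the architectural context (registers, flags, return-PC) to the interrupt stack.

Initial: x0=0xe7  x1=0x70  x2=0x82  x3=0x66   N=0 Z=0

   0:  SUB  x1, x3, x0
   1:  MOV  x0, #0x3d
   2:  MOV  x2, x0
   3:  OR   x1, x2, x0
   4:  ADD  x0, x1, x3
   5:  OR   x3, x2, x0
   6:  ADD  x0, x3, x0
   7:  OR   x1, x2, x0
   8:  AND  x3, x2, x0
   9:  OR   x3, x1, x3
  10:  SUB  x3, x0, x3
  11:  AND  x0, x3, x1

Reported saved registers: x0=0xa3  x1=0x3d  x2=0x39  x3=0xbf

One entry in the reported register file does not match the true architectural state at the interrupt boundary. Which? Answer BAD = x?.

BAD = x2

after  0: x0=0xe7 x1=0x7f x2=0x82 x3=0x66  N=0 Z=0
after  1: x0=0x3d x1=0x7f x2=0x82 x3=0x66  N=0 Z=0
after  2: x0=0x3d x1=0x7f x2=0x3d x3=0x66  N=0 Z=0
after  3: x0=0x3d x1=0x3d x2=0x3d x3=0x66  N=0 Z=0
after  4: x0=0xa3 x1=0x3d x2=0x3d x3=0x66  N=1 Z=0
after  5: x0=0xa3 x1=0x3d x2=0x3d x3=0xbf  N=1 Z=0
-- IRQ taken; context saved, return-PC = 6 --
mismatch: x2: reported 0x39 vs actual 0x3d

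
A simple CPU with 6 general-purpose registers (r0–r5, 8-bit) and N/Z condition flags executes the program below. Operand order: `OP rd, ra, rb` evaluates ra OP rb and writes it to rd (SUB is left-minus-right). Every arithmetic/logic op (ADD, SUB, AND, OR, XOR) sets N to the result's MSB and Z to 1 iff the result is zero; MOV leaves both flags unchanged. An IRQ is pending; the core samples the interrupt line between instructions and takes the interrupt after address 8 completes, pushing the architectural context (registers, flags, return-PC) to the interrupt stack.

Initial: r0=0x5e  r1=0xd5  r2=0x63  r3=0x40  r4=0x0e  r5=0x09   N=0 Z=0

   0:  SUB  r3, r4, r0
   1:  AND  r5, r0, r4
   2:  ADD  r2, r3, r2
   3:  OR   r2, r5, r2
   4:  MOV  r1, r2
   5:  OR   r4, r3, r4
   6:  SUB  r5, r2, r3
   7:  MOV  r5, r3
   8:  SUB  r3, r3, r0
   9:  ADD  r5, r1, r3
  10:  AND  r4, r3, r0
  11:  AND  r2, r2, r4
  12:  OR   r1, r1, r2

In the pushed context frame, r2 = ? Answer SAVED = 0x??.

after  0: r0=0x5e r1=0xd5 r2=0x63 r3=0xb0 r4=0x0e r5=0x09  N=1 Z=0
after  1: r0=0x5e r1=0xd5 r2=0x63 r3=0xb0 r4=0x0e r5=0x0e  N=0 Z=0
after  2: r0=0x5e r1=0xd5 r2=0x13 r3=0xb0 r4=0x0e r5=0x0e  N=0 Z=0
after  3: r0=0x5e r1=0xd5 r2=0x1f r3=0xb0 r4=0x0e r5=0x0e  N=0 Z=0
after  4: r0=0x5e r1=0x1f r2=0x1f r3=0xb0 r4=0x0e r5=0x0e  N=0 Z=0
after  5: r0=0x5e r1=0x1f r2=0x1f r3=0xb0 r4=0xbe r5=0x0e  N=1 Z=0
after  6: r0=0x5e r1=0x1f r2=0x1f r3=0xb0 r4=0xbe r5=0x6f  N=0 Z=0
after  7: r0=0x5e r1=0x1f r2=0x1f r3=0xb0 r4=0xbe r5=0xb0  N=0 Z=0
after  8: r0=0x5e r1=0x1f r2=0x1f r3=0x52 r4=0xbe r5=0xb0  N=0 Z=0
-- IRQ taken; context saved, return-PC = 9 --

SAVED = 0x1f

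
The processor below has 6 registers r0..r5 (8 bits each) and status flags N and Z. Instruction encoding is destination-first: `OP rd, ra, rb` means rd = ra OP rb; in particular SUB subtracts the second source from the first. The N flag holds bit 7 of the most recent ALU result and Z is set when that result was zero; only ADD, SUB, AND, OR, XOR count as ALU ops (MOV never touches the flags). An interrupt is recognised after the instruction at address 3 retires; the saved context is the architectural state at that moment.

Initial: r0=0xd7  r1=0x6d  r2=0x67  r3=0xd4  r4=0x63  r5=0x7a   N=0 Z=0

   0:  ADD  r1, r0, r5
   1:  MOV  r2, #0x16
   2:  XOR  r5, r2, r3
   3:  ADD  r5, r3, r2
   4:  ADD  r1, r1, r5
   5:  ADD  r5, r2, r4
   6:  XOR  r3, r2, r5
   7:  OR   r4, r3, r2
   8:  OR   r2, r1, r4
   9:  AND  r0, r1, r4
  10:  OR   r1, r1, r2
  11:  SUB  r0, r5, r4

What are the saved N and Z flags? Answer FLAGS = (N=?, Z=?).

FLAGS = (N=1, Z=0)

after  0: r0=0xd7 r1=0x51 r2=0x67 r3=0xd4 r4=0x63 r5=0x7a  N=0 Z=0
after  1: r0=0xd7 r1=0x51 r2=0x16 r3=0xd4 r4=0x63 r5=0x7a  N=0 Z=0
after  2: r0=0xd7 r1=0x51 r2=0x16 r3=0xd4 r4=0x63 r5=0xc2  N=1 Z=0
after  3: r0=0xd7 r1=0x51 r2=0x16 r3=0xd4 r4=0x63 r5=0xea  N=1 Z=0
-- IRQ taken; context saved, return-PC = 4 --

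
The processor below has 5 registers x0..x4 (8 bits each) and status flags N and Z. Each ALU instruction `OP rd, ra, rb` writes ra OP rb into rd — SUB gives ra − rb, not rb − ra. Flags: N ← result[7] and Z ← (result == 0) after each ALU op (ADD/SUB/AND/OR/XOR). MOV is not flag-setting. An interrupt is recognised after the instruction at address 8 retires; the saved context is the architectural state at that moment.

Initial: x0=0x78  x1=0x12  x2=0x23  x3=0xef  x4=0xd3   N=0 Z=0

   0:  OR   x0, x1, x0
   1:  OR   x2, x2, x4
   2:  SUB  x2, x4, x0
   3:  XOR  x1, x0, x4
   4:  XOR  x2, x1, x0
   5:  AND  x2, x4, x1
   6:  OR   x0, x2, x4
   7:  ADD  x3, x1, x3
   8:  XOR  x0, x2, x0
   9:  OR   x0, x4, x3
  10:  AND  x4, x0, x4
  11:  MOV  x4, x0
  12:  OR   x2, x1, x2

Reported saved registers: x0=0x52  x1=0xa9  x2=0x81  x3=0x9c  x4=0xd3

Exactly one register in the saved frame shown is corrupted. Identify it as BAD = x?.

BAD = x3

after  0: x0=0x7a x1=0x12 x2=0x23 x3=0xef x4=0xd3  N=0 Z=0
after  1: x0=0x7a x1=0x12 x2=0xf3 x3=0xef x4=0xd3  N=1 Z=0
after  2: x0=0x7a x1=0x12 x2=0x59 x3=0xef x4=0xd3  N=0 Z=0
after  3: x0=0x7a x1=0xa9 x2=0x59 x3=0xef x4=0xd3  N=1 Z=0
after  4: x0=0x7a x1=0xa9 x2=0xd3 x3=0xef x4=0xd3  N=1 Z=0
after  5: x0=0x7a x1=0xa9 x2=0x81 x3=0xef x4=0xd3  N=1 Z=0
after  6: x0=0xd3 x1=0xa9 x2=0x81 x3=0xef x4=0xd3  N=1 Z=0
after  7: x0=0xd3 x1=0xa9 x2=0x81 x3=0x98 x4=0xd3  N=1 Z=0
after  8: x0=0x52 x1=0xa9 x2=0x81 x3=0x98 x4=0xd3  N=0 Z=0
-- IRQ taken; context saved, return-PC = 9 --
mismatch: x3: reported 0x9c vs actual 0x98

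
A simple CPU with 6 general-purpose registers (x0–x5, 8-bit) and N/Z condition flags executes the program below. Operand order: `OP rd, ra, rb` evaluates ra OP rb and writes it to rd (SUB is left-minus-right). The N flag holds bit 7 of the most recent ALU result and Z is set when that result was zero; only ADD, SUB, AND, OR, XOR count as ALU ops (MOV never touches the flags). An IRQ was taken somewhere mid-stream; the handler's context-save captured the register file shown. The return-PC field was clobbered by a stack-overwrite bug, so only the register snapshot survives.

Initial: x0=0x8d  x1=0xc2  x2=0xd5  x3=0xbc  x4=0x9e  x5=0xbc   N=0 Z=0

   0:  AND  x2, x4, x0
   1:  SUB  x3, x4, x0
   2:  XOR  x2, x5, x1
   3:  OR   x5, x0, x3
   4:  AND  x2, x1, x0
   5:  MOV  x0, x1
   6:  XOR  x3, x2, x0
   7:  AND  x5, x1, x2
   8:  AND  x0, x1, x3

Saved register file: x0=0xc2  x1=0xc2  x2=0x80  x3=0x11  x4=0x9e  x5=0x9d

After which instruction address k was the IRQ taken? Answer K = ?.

K = 5

after  0: x0=0x8d x1=0xc2 x2=0x8c x3=0xbc x4=0x9e x5=0xbc  N=1 Z=0
after  1: x0=0x8d x1=0xc2 x2=0x8c x3=0x11 x4=0x9e x5=0xbc  N=0 Z=0
after  2: x0=0x8d x1=0xc2 x2=0x7e x3=0x11 x4=0x9e x5=0xbc  N=0 Z=0
after  3: x0=0x8d x1=0xc2 x2=0x7e x3=0x11 x4=0x9e x5=0x9d  N=1 Z=0
after  4: x0=0x8d x1=0xc2 x2=0x80 x3=0x11 x4=0x9e x5=0x9d  N=1 Z=0
after  5: x0=0xc2 x1=0xc2 x2=0x80 x3=0x11 x4=0x9e x5=0x9d  N=1 Z=0
-- IRQ taken; context saved, return-PC = 6 --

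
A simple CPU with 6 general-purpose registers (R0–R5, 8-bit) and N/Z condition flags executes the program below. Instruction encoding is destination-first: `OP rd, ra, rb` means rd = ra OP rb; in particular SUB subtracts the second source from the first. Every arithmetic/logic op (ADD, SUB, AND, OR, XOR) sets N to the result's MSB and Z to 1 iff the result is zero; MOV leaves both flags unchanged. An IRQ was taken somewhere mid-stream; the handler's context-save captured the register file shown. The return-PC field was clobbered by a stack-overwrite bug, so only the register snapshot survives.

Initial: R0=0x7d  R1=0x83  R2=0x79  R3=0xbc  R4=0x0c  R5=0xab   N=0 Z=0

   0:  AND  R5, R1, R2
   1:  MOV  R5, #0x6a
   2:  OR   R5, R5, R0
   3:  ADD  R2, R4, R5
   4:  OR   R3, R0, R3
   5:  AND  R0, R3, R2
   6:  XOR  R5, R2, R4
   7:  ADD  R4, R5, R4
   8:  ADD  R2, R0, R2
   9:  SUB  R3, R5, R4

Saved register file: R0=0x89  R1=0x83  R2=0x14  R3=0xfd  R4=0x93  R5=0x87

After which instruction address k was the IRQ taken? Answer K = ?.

K = 8

after  0: R0=0x7d R1=0x83 R2=0x79 R3=0xbc R4=0x0c R5=0x01  N=0 Z=0
after  1: R0=0x7d R1=0x83 R2=0x79 R3=0xbc R4=0x0c R5=0x6a  N=0 Z=0
after  2: R0=0x7d R1=0x83 R2=0x79 R3=0xbc R4=0x0c R5=0x7f  N=0 Z=0
after  3: R0=0x7d R1=0x83 R2=0x8b R3=0xbc R4=0x0c R5=0x7f  N=1 Z=0
after  4: R0=0x7d R1=0x83 R2=0x8b R3=0xfd R4=0x0c R5=0x7f  N=1 Z=0
after  5: R0=0x89 R1=0x83 R2=0x8b R3=0xfd R4=0x0c R5=0x7f  N=1 Z=0
after  6: R0=0x89 R1=0x83 R2=0x8b R3=0xfd R4=0x0c R5=0x87  N=1 Z=0
after  7: R0=0x89 R1=0x83 R2=0x8b R3=0xfd R4=0x93 R5=0x87  N=1 Z=0
after  8: R0=0x89 R1=0x83 R2=0x14 R3=0xfd R4=0x93 R5=0x87  N=0 Z=0
-- IRQ taken; context saved, return-PC = 9 --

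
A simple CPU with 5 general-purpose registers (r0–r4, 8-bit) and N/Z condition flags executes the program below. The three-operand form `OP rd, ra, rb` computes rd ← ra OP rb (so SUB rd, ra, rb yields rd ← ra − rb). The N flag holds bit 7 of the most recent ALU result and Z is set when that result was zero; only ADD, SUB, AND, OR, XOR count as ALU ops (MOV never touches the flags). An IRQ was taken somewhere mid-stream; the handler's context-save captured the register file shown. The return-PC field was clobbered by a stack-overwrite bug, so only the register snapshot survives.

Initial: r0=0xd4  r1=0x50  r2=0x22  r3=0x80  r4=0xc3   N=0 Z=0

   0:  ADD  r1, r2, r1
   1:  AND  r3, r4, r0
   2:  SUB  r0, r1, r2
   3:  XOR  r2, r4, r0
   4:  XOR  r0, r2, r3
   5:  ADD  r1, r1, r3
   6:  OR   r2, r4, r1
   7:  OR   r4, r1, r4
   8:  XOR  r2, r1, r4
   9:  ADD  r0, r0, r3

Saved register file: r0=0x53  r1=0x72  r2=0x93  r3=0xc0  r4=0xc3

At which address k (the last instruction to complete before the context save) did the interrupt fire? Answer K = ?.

after  0: r0=0xd4 r1=0x72 r2=0x22 r3=0x80 r4=0xc3  N=0 Z=0
after  1: r0=0xd4 r1=0x72 r2=0x22 r3=0xc0 r4=0xc3  N=1 Z=0
after  2: r0=0x50 r1=0x72 r2=0x22 r3=0xc0 r4=0xc3  N=0 Z=0
after  3: r0=0x50 r1=0x72 r2=0x93 r3=0xc0 r4=0xc3  N=1 Z=0
after  4: r0=0x53 r1=0x72 r2=0x93 r3=0xc0 r4=0xc3  N=0 Z=0
-- IRQ taken; context saved, return-PC = 5 --

K = 4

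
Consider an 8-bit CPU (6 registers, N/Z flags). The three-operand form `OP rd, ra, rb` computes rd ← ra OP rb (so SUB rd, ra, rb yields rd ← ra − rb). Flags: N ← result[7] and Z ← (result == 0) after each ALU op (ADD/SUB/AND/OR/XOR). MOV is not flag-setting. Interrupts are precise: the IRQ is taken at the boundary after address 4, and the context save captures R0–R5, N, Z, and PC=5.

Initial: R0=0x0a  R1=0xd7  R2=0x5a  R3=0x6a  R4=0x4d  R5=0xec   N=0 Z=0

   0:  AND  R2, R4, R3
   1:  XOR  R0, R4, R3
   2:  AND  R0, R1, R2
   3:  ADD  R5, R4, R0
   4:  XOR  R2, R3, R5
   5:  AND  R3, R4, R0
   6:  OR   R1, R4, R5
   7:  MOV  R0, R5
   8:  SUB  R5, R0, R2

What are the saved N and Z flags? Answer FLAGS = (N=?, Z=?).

FLAGS = (N=1, Z=0)

after  0: R0=0x0a R1=0xd7 R2=0x48 R3=0x6a R4=0x4d R5=0xec  N=0 Z=0
after  1: R0=0x27 R1=0xd7 R2=0x48 R3=0x6a R4=0x4d R5=0xec  N=0 Z=0
after  2: R0=0x40 R1=0xd7 R2=0x48 R3=0x6a R4=0x4d R5=0xec  N=0 Z=0
after  3: R0=0x40 R1=0xd7 R2=0x48 R3=0x6a R4=0x4d R5=0x8d  N=1 Z=0
after  4: R0=0x40 R1=0xd7 R2=0xe7 R3=0x6a R4=0x4d R5=0x8d  N=1 Z=0
-- IRQ taken; context saved, return-PC = 5 --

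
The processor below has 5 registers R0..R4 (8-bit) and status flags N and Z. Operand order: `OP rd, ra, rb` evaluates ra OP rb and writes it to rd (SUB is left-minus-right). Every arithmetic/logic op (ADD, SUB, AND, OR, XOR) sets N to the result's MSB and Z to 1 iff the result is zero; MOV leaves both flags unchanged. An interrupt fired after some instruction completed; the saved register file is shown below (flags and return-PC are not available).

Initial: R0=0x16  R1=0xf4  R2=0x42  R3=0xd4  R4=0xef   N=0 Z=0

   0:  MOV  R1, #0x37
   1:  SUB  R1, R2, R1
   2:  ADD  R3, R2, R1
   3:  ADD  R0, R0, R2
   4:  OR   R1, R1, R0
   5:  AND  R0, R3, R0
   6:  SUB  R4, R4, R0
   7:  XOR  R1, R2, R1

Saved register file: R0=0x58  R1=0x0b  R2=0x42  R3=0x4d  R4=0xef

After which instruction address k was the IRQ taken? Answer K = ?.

after  0: R0=0x16 R1=0x37 R2=0x42 R3=0xd4 R4=0xef  N=0 Z=0
after  1: R0=0x16 R1=0x0b R2=0x42 R3=0xd4 R4=0xef  N=0 Z=0
after  2: R0=0x16 R1=0x0b R2=0x42 R3=0x4d R4=0xef  N=0 Z=0
after  3: R0=0x58 R1=0x0b R2=0x42 R3=0x4d R4=0xef  N=0 Z=0
-- IRQ taken; context saved, return-PC = 4 --

K = 3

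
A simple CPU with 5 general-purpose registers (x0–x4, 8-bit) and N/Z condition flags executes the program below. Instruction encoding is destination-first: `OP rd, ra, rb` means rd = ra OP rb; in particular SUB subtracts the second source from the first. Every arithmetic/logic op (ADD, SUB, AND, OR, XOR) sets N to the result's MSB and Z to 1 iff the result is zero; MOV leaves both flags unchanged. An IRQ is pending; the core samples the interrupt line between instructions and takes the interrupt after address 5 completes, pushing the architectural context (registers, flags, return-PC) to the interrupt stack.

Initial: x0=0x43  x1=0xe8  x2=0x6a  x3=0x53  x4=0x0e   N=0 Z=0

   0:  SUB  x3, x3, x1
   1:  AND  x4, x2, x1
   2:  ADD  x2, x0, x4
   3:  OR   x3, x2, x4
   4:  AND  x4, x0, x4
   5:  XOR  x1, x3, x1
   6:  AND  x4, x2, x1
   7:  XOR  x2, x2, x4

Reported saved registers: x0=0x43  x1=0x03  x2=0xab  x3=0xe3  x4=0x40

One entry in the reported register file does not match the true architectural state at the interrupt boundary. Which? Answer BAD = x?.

BAD = x3

after  0: x0=0x43 x1=0xe8 x2=0x6a x3=0x6b x4=0x0e  N=0 Z=0
after  1: x0=0x43 x1=0xe8 x2=0x6a x3=0x6b x4=0x68  N=0 Z=0
after  2: x0=0x43 x1=0xe8 x2=0xab x3=0x6b x4=0x68  N=1 Z=0
after  3: x0=0x43 x1=0xe8 x2=0xab x3=0xeb x4=0x68  N=1 Z=0
after  4: x0=0x43 x1=0xe8 x2=0xab x3=0xeb x4=0x40  N=0 Z=0
after  5: x0=0x43 x1=0x03 x2=0xab x3=0xeb x4=0x40  N=0 Z=0
-- IRQ taken; context saved, return-PC = 6 --
mismatch: x3: reported 0xe3 vs actual 0xeb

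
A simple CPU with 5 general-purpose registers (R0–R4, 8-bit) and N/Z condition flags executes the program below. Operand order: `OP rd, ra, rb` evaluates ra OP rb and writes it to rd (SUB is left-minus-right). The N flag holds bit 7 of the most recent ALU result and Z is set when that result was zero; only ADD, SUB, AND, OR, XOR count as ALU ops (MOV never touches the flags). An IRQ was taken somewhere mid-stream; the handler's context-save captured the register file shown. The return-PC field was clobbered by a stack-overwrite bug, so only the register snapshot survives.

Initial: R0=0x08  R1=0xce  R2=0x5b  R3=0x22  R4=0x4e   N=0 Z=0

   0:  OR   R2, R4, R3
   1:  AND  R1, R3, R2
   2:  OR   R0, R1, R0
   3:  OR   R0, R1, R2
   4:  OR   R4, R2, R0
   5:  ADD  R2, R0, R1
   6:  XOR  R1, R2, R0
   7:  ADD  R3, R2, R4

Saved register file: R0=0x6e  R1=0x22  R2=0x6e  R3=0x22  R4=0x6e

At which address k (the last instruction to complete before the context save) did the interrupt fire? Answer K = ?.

after  0: R0=0x08 R1=0xce R2=0x6e R3=0x22 R4=0x4e  N=0 Z=0
after  1: R0=0x08 R1=0x22 R2=0x6e R3=0x22 R4=0x4e  N=0 Z=0
after  2: R0=0x2a R1=0x22 R2=0x6e R3=0x22 R4=0x4e  N=0 Z=0
after  3: R0=0x6e R1=0x22 R2=0x6e R3=0x22 R4=0x4e  N=0 Z=0
after  4: R0=0x6e R1=0x22 R2=0x6e R3=0x22 R4=0x6e  N=0 Z=0
-- IRQ taken; context saved, return-PC = 5 --

K = 4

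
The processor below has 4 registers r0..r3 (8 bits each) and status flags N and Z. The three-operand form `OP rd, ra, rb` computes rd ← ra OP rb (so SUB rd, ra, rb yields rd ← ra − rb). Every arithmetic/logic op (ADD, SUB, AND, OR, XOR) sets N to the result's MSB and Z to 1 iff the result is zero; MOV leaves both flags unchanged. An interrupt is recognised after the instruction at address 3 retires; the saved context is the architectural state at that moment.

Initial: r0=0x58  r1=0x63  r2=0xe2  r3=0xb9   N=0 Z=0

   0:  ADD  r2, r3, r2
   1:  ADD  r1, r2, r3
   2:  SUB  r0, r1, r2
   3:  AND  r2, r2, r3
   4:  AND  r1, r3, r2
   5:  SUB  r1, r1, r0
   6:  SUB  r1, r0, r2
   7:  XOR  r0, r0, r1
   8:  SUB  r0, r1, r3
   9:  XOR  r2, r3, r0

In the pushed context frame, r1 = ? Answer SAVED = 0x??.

SAVED = 0x54

after  0: r0=0x58 r1=0x63 r2=0x9b r3=0xb9  N=1 Z=0
after  1: r0=0x58 r1=0x54 r2=0x9b r3=0xb9  N=0 Z=0
after  2: r0=0xb9 r1=0x54 r2=0x9b r3=0xb9  N=1 Z=0
after  3: r0=0xb9 r1=0x54 r2=0x99 r3=0xb9  N=1 Z=0
-- IRQ taken; context saved, return-PC = 4 --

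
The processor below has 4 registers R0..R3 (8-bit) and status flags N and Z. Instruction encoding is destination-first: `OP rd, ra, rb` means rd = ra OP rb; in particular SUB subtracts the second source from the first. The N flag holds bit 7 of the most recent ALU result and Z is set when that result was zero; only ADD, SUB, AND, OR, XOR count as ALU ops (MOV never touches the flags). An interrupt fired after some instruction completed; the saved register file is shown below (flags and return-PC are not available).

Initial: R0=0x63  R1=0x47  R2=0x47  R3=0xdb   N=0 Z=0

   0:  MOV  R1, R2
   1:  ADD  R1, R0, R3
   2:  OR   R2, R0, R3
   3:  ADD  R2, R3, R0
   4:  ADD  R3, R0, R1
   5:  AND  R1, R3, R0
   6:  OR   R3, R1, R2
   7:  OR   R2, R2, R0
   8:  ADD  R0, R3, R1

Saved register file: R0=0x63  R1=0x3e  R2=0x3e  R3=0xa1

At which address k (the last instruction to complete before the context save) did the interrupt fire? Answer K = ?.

after  0: R0=0x63 R1=0x47 R2=0x47 R3=0xdb  N=0 Z=0
after  1: R0=0x63 R1=0x3e R2=0x47 R3=0xdb  N=0 Z=0
after  2: R0=0x63 R1=0x3e R2=0xfb R3=0xdb  N=1 Z=0
after  3: R0=0x63 R1=0x3e R2=0x3e R3=0xdb  N=0 Z=0
after  4: R0=0x63 R1=0x3e R2=0x3e R3=0xa1  N=1 Z=0
-- IRQ taken; context saved, return-PC = 5 --

K = 4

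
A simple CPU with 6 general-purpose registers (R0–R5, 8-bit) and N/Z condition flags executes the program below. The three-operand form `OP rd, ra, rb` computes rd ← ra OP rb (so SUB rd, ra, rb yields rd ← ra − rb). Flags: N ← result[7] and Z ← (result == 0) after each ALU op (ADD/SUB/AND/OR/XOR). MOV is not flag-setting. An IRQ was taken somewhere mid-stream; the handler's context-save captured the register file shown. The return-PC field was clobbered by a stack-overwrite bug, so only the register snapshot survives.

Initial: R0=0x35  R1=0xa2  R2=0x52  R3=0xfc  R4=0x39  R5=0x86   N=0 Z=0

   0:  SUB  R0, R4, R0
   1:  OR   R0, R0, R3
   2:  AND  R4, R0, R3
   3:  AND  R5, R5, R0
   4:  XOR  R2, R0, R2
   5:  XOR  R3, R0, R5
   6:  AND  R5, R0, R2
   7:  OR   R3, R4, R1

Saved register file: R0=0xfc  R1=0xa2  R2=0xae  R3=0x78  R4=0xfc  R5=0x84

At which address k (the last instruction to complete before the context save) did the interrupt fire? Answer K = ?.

after  0: R0=0x04 R1=0xa2 R2=0x52 R3=0xfc R4=0x39 R5=0x86  N=0 Z=0
after  1: R0=0xfc R1=0xa2 R2=0x52 R3=0xfc R4=0x39 R5=0x86  N=1 Z=0
after  2: R0=0xfc R1=0xa2 R2=0x52 R3=0xfc R4=0xfc R5=0x86  N=1 Z=0
after  3: R0=0xfc R1=0xa2 R2=0x52 R3=0xfc R4=0xfc R5=0x84  N=1 Z=0
after  4: R0=0xfc R1=0xa2 R2=0xae R3=0xfc R4=0xfc R5=0x84  N=1 Z=0
after  5: R0=0xfc R1=0xa2 R2=0xae R3=0x78 R4=0xfc R5=0x84  N=0 Z=0
-- IRQ taken; context saved, return-PC = 6 --

K = 5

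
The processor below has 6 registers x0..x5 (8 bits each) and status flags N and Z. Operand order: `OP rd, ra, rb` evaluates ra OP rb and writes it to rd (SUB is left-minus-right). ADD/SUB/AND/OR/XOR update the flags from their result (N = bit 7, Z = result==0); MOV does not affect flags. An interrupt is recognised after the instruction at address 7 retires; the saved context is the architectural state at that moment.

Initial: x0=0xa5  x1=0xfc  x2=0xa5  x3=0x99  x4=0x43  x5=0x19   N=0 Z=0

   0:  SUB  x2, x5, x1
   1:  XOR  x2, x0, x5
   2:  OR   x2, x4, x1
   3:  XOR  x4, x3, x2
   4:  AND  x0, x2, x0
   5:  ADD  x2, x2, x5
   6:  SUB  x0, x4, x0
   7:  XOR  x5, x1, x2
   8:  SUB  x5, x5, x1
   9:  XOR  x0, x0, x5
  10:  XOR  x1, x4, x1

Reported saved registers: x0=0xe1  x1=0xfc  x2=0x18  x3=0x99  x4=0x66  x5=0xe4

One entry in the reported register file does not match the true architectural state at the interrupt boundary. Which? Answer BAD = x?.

BAD = x0

after  0: x0=0xa5 x1=0xfc x2=0x1d x3=0x99 x4=0x43 x5=0x19  N=0 Z=0
after  1: x0=0xa5 x1=0xfc x2=0xbc x3=0x99 x4=0x43 x5=0x19  N=1 Z=0
after  2: x0=0xa5 x1=0xfc x2=0xff x3=0x99 x4=0x43 x5=0x19  N=1 Z=0
after  3: x0=0xa5 x1=0xfc x2=0xff x3=0x99 x4=0x66 x5=0x19  N=0 Z=0
after  4: x0=0xa5 x1=0xfc x2=0xff x3=0x99 x4=0x66 x5=0x19  N=1 Z=0
after  5: x0=0xa5 x1=0xfc x2=0x18 x3=0x99 x4=0x66 x5=0x19  N=0 Z=0
after  6: x0=0xc1 x1=0xfc x2=0x18 x3=0x99 x4=0x66 x5=0x19  N=1 Z=0
after  7: x0=0xc1 x1=0xfc x2=0x18 x3=0x99 x4=0x66 x5=0xe4  N=1 Z=0
-- IRQ taken; context saved, return-PC = 8 --
mismatch: x0: reported 0xe1 vs actual 0xc1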